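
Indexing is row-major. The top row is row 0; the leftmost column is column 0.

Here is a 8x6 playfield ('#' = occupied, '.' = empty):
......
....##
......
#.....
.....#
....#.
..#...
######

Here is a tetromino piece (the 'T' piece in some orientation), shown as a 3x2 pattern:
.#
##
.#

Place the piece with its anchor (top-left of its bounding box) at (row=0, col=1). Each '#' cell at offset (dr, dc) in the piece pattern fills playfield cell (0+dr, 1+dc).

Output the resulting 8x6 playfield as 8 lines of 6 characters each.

Fill (0+0,1+1) = (0,2)
Fill (0+1,1+0) = (1,1)
Fill (0+1,1+1) = (1,2)
Fill (0+2,1+1) = (2,2)

Answer: ..#...
.##.##
..#...
#.....
.....#
....#.
..#...
######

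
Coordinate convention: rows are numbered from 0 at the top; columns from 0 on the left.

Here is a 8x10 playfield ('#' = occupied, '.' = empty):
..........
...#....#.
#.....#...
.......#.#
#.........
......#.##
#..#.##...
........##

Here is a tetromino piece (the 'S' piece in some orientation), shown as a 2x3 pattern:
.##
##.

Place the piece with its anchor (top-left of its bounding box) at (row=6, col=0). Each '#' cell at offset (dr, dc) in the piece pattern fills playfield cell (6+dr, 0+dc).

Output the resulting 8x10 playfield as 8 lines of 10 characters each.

Answer: ..........
...#....#.
#.....#...
.......#.#
#.........
......#.##
####.##...
##......##

Derivation:
Fill (6+0,0+1) = (6,1)
Fill (6+0,0+2) = (6,2)
Fill (6+1,0+0) = (7,0)
Fill (6+1,0+1) = (7,1)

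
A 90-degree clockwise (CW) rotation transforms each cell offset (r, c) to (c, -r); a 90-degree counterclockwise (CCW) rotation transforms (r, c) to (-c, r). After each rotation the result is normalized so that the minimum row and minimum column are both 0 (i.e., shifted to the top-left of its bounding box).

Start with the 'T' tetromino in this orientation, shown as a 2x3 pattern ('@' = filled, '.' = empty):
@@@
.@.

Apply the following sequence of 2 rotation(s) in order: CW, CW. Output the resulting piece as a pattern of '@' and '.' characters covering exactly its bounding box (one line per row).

Start:
@@@
.@.
After rotation 1 (CW):
.@
@@
.@
After rotation 2 (CW):
.@.
@@@

Answer: .@.
@@@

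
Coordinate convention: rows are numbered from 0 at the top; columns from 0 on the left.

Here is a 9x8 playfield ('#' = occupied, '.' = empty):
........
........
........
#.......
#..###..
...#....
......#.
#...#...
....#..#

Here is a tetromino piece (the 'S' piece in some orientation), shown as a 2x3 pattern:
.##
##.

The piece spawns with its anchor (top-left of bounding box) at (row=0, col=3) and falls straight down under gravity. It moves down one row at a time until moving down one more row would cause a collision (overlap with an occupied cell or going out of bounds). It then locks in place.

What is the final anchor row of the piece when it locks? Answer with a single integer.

Answer: 2

Derivation:
Spawn at (row=0, col=3). Try each row:
  row 0: fits
  row 1: fits
  row 2: fits
  row 3: blocked -> lock at row 2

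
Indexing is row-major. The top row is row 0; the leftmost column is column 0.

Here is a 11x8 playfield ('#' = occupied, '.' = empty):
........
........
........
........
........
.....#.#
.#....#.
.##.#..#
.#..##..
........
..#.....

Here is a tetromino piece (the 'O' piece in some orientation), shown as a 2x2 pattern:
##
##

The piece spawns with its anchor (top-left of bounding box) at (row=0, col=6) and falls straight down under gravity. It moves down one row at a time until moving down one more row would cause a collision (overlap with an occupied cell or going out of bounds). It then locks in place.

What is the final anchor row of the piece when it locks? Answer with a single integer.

Answer: 3

Derivation:
Spawn at (row=0, col=6). Try each row:
  row 0: fits
  row 1: fits
  row 2: fits
  row 3: fits
  row 4: blocked -> lock at row 3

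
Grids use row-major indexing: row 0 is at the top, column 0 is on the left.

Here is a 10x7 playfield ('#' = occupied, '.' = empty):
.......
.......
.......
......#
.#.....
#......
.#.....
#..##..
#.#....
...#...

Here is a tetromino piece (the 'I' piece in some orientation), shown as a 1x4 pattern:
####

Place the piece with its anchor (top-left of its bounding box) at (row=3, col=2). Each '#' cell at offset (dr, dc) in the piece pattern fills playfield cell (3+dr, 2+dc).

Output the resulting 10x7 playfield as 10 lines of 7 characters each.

Fill (3+0,2+0) = (3,2)
Fill (3+0,2+1) = (3,3)
Fill (3+0,2+2) = (3,4)
Fill (3+0,2+3) = (3,5)

Answer: .......
.......
.......
..#####
.#.....
#......
.#.....
#..##..
#.#....
...#...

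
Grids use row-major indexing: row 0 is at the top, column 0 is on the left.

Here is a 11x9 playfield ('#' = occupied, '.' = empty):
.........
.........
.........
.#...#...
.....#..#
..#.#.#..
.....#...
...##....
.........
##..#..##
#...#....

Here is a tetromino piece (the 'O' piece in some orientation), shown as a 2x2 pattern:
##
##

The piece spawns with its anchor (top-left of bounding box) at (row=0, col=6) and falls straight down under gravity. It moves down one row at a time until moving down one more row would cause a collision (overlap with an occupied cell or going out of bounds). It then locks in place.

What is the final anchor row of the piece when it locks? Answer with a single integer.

Spawn at (row=0, col=6). Try each row:
  row 0: fits
  row 1: fits
  row 2: fits
  row 3: fits
  row 4: blocked -> lock at row 3

Answer: 3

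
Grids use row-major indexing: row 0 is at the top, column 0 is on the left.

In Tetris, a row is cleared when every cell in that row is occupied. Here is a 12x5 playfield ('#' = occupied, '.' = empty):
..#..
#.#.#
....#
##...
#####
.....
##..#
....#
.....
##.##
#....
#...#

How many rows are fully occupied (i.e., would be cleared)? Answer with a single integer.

Answer: 1

Derivation:
Check each row:
  row 0: 4 empty cells -> not full
  row 1: 2 empty cells -> not full
  row 2: 4 empty cells -> not full
  row 3: 3 empty cells -> not full
  row 4: 0 empty cells -> FULL (clear)
  row 5: 5 empty cells -> not full
  row 6: 2 empty cells -> not full
  row 7: 4 empty cells -> not full
  row 8: 5 empty cells -> not full
  row 9: 1 empty cell -> not full
  row 10: 4 empty cells -> not full
  row 11: 3 empty cells -> not full
Total rows cleared: 1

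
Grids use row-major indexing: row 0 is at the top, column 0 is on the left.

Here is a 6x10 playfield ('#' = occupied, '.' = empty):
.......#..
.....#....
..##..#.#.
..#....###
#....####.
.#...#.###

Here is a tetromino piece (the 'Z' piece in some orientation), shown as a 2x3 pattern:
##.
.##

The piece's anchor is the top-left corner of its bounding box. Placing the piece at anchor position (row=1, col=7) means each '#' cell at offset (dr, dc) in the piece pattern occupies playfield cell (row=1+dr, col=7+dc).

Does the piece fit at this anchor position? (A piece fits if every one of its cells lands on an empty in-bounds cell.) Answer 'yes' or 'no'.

Answer: no

Derivation:
Check each piece cell at anchor (1, 7):
  offset (0,0) -> (1,7): empty -> OK
  offset (0,1) -> (1,8): empty -> OK
  offset (1,1) -> (2,8): occupied ('#') -> FAIL
  offset (1,2) -> (2,9): empty -> OK
All cells valid: no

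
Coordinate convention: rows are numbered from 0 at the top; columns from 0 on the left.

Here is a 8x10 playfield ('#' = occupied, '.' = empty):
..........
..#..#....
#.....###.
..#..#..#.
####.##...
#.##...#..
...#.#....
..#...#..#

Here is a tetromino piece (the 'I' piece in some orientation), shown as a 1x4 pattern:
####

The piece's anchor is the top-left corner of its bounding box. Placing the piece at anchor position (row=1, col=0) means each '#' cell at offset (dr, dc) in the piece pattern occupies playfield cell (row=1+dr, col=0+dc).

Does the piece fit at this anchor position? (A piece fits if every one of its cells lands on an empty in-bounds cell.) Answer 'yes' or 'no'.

Answer: no

Derivation:
Check each piece cell at anchor (1, 0):
  offset (0,0) -> (1,0): empty -> OK
  offset (0,1) -> (1,1): empty -> OK
  offset (0,2) -> (1,2): occupied ('#') -> FAIL
  offset (0,3) -> (1,3): empty -> OK
All cells valid: no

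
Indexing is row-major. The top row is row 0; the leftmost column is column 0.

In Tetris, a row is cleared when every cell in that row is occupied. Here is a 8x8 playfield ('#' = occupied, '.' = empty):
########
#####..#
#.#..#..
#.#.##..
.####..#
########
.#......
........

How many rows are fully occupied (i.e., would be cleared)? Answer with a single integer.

Check each row:
  row 0: 0 empty cells -> FULL (clear)
  row 1: 2 empty cells -> not full
  row 2: 5 empty cells -> not full
  row 3: 4 empty cells -> not full
  row 4: 3 empty cells -> not full
  row 5: 0 empty cells -> FULL (clear)
  row 6: 7 empty cells -> not full
  row 7: 8 empty cells -> not full
Total rows cleared: 2

Answer: 2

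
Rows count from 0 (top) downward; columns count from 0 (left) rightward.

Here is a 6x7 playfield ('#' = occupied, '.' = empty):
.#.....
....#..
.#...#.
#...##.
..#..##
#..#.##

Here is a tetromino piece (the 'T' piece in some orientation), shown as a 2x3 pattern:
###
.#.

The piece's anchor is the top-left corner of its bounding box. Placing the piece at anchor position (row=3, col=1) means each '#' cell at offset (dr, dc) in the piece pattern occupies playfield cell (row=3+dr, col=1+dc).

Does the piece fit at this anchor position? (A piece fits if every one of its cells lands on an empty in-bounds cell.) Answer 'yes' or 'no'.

Check each piece cell at anchor (3, 1):
  offset (0,0) -> (3,1): empty -> OK
  offset (0,1) -> (3,2): empty -> OK
  offset (0,2) -> (3,3): empty -> OK
  offset (1,1) -> (4,2): occupied ('#') -> FAIL
All cells valid: no

Answer: no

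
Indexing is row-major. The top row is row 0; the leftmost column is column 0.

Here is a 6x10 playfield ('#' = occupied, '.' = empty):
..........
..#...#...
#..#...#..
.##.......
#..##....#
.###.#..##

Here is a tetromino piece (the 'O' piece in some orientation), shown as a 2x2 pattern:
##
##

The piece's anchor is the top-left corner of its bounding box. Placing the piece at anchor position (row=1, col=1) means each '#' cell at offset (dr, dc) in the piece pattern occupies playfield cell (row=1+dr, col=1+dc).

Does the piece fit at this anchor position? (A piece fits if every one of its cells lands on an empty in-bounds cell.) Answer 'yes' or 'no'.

Answer: no

Derivation:
Check each piece cell at anchor (1, 1):
  offset (0,0) -> (1,1): empty -> OK
  offset (0,1) -> (1,2): occupied ('#') -> FAIL
  offset (1,0) -> (2,1): empty -> OK
  offset (1,1) -> (2,2): empty -> OK
All cells valid: no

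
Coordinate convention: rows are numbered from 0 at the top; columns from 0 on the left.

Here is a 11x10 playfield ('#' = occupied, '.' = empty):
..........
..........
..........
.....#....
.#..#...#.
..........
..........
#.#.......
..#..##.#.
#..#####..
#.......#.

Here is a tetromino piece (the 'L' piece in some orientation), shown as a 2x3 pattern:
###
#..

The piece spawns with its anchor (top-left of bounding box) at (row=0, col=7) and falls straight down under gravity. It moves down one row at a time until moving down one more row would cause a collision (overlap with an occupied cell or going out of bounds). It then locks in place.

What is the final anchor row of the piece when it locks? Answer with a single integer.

Spawn at (row=0, col=7). Try each row:
  row 0: fits
  row 1: fits
  row 2: fits
  row 3: fits
  row 4: blocked -> lock at row 3

Answer: 3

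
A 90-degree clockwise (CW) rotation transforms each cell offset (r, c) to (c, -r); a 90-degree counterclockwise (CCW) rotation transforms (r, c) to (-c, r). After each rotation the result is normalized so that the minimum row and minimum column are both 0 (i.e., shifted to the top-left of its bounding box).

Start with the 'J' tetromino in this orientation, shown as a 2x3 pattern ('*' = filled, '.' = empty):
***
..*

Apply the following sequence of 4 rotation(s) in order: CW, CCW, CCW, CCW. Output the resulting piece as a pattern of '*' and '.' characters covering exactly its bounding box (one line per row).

Answer: *..
***

Derivation:
Start:
***
..*
After rotation 1 (CW):
.*
.*
**
After rotation 2 (CCW):
***
..*
After rotation 3 (CCW):
**
*.
*.
After rotation 4 (CCW):
*..
***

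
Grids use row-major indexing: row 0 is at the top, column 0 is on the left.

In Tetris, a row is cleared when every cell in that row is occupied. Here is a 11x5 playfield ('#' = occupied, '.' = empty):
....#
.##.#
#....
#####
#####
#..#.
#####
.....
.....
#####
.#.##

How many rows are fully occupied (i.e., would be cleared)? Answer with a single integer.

Answer: 4

Derivation:
Check each row:
  row 0: 4 empty cells -> not full
  row 1: 2 empty cells -> not full
  row 2: 4 empty cells -> not full
  row 3: 0 empty cells -> FULL (clear)
  row 4: 0 empty cells -> FULL (clear)
  row 5: 3 empty cells -> not full
  row 6: 0 empty cells -> FULL (clear)
  row 7: 5 empty cells -> not full
  row 8: 5 empty cells -> not full
  row 9: 0 empty cells -> FULL (clear)
  row 10: 2 empty cells -> not full
Total rows cleared: 4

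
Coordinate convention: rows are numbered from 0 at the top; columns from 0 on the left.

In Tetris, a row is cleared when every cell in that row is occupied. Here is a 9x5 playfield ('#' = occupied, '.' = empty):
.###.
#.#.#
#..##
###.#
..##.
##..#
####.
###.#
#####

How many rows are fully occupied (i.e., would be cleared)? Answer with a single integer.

Answer: 1

Derivation:
Check each row:
  row 0: 2 empty cells -> not full
  row 1: 2 empty cells -> not full
  row 2: 2 empty cells -> not full
  row 3: 1 empty cell -> not full
  row 4: 3 empty cells -> not full
  row 5: 2 empty cells -> not full
  row 6: 1 empty cell -> not full
  row 7: 1 empty cell -> not full
  row 8: 0 empty cells -> FULL (clear)
Total rows cleared: 1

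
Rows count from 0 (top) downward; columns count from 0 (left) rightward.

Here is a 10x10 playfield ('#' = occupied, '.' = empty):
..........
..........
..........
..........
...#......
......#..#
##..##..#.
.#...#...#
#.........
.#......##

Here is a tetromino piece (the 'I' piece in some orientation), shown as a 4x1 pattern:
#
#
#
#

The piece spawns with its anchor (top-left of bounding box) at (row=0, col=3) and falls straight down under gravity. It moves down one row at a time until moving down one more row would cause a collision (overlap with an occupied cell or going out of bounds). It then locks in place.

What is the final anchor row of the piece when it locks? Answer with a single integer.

Answer: 0

Derivation:
Spawn at (row=0, col=3). Try each row:
  row 0: fits
  row 1: blocked -> lock at row 0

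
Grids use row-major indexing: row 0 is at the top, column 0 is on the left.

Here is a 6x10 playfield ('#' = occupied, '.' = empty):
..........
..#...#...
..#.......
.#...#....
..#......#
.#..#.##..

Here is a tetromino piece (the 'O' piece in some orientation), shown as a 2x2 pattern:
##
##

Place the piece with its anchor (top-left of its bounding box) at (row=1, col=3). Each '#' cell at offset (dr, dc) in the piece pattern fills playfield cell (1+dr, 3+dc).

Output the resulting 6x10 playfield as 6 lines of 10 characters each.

Fill (1+0,3+0) = (1,3)
Fill (1+0,3+1) = (1,4)
Fill (1+1,3+0) = (2,3)
Fill (1+1,3+1) = (2,4)

Answer: ..........
..###.#...
..###.....
.#...#....
..#......#
.#..#.##..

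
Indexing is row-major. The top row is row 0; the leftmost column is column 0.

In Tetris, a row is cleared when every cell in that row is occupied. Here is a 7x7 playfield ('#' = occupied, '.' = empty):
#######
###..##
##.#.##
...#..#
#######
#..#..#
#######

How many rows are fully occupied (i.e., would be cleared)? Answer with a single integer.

Answer: 3

Derivation:
Check each row:
  row 0: 0 empty cells -> FULL (clear)
  row 1: 2 empty cells -> not full
  row 2: 2 empty cells -> not full
  row 3: 5 empty cells -> not full
  row 4: 0 empty cells -> FULL (clear)
  row 5: 4 empty cells -> not full
  row 6: 0 empty cells -> FULL (clear)
Total rows cleared: 3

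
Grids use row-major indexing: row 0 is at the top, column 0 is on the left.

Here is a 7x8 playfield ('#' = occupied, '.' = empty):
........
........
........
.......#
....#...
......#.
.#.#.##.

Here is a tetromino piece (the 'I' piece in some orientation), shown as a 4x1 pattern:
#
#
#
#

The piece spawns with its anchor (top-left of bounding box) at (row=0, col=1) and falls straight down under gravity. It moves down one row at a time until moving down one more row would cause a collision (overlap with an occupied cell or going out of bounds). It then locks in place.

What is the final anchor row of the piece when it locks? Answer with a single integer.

Answer: 2

Derivation:
Spawn at (row=0, col=1). Try each row:
  row 0: fits
  row 1: fits
  row 2: fits
  row 3: blocked -> lock at row 2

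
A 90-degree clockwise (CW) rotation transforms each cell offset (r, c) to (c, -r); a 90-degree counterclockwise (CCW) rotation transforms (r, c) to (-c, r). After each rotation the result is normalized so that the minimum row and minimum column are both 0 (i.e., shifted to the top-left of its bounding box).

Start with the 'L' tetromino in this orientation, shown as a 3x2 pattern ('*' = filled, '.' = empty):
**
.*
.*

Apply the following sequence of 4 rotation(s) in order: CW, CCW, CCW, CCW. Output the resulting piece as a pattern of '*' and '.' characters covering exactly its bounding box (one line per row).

Start:
**
.*
.*
After rotation 1 (CW):
..*
***
After rotation 2 (CCW):
**
.*
.*
After rotation 3 (CCW):
***
*..
After rotation 4 (CCW):
*.
*.
**

Answer: *.
*.
**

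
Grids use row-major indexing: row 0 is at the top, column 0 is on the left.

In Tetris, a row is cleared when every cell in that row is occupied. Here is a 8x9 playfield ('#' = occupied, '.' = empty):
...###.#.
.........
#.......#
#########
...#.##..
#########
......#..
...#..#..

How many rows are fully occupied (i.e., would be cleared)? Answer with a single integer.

Check each row:
  row 0: 5 empty cells -> not full
  row 1: 9 empty cells -> not full
  row 2: 7 empty cells -> not full
  row 3: 0 empty cells -> FULL (clear)
  row 4: 6 empty cells -> not full
  row 5: 0 empty cells -> FULL (clear)
  row 6: 8 empty cells -> not full
  row 7: 7 empty cells -> not full
Total rows cleared: 2

Answer: 2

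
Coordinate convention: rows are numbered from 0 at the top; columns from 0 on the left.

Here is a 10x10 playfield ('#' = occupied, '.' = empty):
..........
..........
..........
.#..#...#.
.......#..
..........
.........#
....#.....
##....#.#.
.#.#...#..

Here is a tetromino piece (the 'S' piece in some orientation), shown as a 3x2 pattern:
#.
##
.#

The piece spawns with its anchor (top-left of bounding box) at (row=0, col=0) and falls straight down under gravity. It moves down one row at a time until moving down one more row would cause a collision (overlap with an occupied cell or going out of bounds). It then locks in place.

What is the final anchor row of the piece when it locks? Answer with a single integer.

Spawn at (row=0, col=0). Try each row:
  row 0: fits
  row 1: blocked -> lock at row 0

Answer: 0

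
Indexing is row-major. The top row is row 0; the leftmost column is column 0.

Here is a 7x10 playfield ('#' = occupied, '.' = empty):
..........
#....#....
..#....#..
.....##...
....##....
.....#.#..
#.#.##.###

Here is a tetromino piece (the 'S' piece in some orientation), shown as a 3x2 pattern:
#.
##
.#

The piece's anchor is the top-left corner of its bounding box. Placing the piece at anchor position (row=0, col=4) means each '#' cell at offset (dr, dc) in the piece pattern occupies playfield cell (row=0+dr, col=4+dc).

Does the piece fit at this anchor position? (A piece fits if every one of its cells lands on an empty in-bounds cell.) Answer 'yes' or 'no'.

Answer: no

Derivation:
Check each piece cell at anchor (0, 4):
  offset (0,0) -> (0,4): empty -> OK
  offset (1,0) -> (1,4): empty -> OK
  offset (1,1) -> (1,5): occupied ('#') -> FAIL
  offset (2,1) -> (2,5): empty -> OK
All cells valid: no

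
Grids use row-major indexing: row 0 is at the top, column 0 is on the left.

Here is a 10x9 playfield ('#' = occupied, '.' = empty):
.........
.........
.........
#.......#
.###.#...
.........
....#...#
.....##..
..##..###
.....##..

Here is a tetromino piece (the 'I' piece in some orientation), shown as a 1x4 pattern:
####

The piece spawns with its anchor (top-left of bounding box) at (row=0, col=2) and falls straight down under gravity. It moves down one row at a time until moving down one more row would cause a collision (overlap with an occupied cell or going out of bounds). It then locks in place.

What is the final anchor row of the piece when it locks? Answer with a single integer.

Spawn at (row=0, col=2). Try each row:
  row 0: fits
  row 1: fits
  row 2: fits
  row 3: fits
  row 4: blocked -> lock at row 3

Answer: 3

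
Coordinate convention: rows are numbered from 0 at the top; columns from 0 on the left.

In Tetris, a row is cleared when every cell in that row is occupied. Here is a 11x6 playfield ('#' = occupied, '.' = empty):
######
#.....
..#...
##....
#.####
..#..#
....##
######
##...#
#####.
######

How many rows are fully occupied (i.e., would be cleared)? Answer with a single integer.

Check each row:
  row 0: 0 empty cells -> FULL (clear)
  row 1: 5 empty cells -> not full
  row 2: 5 empty cells -> not full
  row 3: 4 empty cells -> not full
  row 4: 1 empty cell -> not full
  row 5: 4 empty cells -> not full
  row 6: 4 empty cells -> not full
  row 7: 0 empty cells -> FULL (clear)
  row 8: 3 empty cells -> not full
  row 9: 1 empty cell -> not full
  row 10: 0 empty cells -> FULL (clear)
Total rows cleared: 3

Answer: 3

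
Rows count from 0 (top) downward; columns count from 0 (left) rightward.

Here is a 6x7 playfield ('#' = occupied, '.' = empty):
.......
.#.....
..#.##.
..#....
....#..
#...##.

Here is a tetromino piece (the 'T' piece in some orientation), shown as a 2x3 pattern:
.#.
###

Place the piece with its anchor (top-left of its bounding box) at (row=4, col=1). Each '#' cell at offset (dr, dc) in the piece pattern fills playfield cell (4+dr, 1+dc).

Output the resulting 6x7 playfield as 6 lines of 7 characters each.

Fill (4+0,1+1) = (4,2)
Fill (4+1,1+0) = (5,1)
Fill (4+1,1+1) = (5,2)
Fill (4+1,1+2) = (5,3)

Answer: .......
.#.....
..#.##.
..#....
..#.#..
######.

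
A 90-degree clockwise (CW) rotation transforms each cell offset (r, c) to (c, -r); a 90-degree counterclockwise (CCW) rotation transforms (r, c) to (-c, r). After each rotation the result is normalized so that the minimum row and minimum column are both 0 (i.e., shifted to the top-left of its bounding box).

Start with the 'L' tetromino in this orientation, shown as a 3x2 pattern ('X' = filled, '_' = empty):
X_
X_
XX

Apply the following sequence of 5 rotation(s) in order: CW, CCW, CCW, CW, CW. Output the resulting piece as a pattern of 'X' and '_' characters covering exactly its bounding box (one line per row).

Answer: XXX
X__

Derivation:
Start:
X_
X_
XX
After rotation 1 (CW):
XXX
X__
After rotation 2 (CCW):
X_
X_
XX
After rotation 3 (CCW):
__X
XXX
After rotation 4 (CW):
X_
X_
XX
After rotation 5 (CW):
XXX
X__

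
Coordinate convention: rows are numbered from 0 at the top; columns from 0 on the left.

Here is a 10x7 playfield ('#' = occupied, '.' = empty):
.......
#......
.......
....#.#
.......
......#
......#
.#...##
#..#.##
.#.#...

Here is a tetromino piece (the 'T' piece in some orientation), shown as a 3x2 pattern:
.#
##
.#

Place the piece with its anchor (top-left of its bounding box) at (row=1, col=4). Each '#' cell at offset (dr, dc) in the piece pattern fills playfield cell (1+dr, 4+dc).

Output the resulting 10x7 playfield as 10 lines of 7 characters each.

Fill (1+0,4+1) = (1,5)
Fill (1+1,4+0) = (2,4)
Fill (1+1,4+1) = (2,5)
Fill (1+2,4+1) = (3,5)

Answer: .......
#....#.
....##.
....###
.......
......#
......#
.#...##
#..#.##
.#.#...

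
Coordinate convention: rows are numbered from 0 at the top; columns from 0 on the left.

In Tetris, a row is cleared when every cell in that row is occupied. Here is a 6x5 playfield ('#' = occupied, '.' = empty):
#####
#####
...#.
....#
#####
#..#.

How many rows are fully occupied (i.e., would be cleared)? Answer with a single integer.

Check each row:
  row 0: 0 empty cells -> FULL (clear)
  row 1: 0 empty cells -> FULL (clear)
  row 2: 4 empty cells -> not full
  row 3: 4 empty cells -> not full
  row 4: 0 empty cells -> FULL (clear)
  row 5: 3 empty cells -> not full
Total rows cleared: 3

Answer: 3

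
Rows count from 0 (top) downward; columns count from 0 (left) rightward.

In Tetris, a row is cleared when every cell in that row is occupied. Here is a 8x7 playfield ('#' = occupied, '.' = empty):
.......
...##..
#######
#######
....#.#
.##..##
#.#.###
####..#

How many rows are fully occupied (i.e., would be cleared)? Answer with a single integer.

Check each row:
  row 0: 7 empty cells -> not full
  row 1: 5 empty cells -> not full
  row 2: 0 empty cells -> FULL (clear)
  row 3: 0 empty cells -> FULL (clear)
  row 4: 5 empty cells -> not full
  row 5: 3 empty cells -> not full
  row 6: 2 empty cells -> not full
  row 7: 2 empty cells -> not full
Total rows cleared: 2

Answer: 2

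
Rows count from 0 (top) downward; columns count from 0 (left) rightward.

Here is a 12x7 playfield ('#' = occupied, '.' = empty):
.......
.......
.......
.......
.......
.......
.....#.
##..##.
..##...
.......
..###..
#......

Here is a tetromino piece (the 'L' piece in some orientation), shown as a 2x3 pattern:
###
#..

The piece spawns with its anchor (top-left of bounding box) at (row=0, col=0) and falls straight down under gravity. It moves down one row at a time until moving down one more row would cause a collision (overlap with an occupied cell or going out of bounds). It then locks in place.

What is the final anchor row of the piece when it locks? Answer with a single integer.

Answer: 5

Derivation:
Spawn at (row=0, col=0). Try each row:
  row 0: fits
  row 1: fits
  row 2: fits
  row 3: fits
  row 4: fits
  row 5: fits
  row 6: blocked -> lock at row 5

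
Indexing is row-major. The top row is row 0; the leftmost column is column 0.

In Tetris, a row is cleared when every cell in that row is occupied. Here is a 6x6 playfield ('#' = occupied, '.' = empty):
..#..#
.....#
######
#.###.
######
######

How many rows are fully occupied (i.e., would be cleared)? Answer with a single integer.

Check each row:
  row 0: 4 empty cells -> not full
  row 1: 5 empty cells -> not full
  row 2: 0 empty cells -> FULL (clear)
  row 3: 2 empty cells -> not full
  row 4: 0 empty cells -> FULL (clear)
  row 5: 0 empty cells -> FULL (clear)
Total rows cleared: 3

Answer: 3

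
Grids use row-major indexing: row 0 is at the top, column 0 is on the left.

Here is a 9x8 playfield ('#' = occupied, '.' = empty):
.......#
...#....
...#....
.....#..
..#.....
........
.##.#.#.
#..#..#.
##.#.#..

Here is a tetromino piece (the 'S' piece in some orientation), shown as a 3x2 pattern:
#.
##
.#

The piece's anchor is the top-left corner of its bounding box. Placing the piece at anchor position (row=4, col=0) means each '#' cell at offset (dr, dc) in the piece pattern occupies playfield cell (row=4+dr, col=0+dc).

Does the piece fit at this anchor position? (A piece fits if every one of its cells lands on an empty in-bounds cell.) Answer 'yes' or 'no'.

Answer: no

Derivation:
Check each piece cell at anchor (4, 0):
  offset (0,0) -> (4,0): empty -> OK
  offset (1,0) -> (5,0): empty -> OK
  offset (1,1) -> (5,1): empty -> OK
  offset (2,1) -> (6,1): occupied ('#') -> FAIL
All cells valid: no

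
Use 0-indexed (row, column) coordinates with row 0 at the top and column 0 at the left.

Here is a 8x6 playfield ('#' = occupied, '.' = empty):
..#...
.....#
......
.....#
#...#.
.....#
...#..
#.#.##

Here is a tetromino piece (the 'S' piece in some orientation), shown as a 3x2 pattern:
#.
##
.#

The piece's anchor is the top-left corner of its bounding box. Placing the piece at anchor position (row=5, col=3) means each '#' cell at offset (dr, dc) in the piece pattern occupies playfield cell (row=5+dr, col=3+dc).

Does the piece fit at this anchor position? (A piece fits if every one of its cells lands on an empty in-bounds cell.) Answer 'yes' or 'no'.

Check each piece cell at anchor (5, 3):
  offset (0,0) -> (5,3): empty -> OK
  offset (1,0) -> (6,3): occupied ('#') -> FAIL
  offset (1,1) -> (6,4): empty -> OK
  offset (2,1) -> (7,4): occupied ('#') -> FAIL
All cells valid: no

Answer: no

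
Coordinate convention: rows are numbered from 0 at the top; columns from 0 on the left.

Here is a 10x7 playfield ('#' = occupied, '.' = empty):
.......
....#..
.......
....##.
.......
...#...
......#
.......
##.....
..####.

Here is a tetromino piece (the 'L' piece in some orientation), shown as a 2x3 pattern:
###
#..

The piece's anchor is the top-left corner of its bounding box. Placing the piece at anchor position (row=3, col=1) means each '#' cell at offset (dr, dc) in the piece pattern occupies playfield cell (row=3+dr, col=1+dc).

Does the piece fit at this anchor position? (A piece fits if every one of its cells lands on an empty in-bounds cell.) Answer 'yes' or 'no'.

Check each piece cell at anchor (3, 1):
  offset (0,0) -> (3,1): empty -> OK
  offset (0,1) -> (3,2): empty -> OK
  offset (0,2) -> (3,3): empty -> OK
  offset (1,0) -> (4,1): empty -> OK
All cells valid: yes

Answer: yes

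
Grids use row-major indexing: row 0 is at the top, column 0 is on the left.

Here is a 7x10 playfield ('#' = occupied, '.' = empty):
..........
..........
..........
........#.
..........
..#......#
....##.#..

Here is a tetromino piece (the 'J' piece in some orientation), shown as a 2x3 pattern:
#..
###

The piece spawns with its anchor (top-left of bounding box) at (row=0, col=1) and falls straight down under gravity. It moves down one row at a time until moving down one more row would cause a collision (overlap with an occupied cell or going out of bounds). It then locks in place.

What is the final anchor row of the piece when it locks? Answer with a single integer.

Spawn at (row=0, col=1). Try each row:
  row 0: fits
  row 1: fits
  row 2: fits
  row 3: fits
  row 4: blocked -> lock at row 3

Answer: 3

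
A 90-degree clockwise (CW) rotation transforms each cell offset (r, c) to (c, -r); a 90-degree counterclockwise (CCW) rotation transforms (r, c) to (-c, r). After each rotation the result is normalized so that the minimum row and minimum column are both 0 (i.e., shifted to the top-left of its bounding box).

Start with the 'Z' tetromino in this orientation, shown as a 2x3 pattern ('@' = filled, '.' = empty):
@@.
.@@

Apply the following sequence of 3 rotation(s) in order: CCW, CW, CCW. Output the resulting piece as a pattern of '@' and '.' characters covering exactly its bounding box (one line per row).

Answer: .@
@@
@.

Derivation:
Start:
@@.
.@@
After rotation 1 (CCW):
.@
@@
@.
After rotation 2 (CW):
@@.
.@@
After rotation 3 (CCW):
.@
@@
@.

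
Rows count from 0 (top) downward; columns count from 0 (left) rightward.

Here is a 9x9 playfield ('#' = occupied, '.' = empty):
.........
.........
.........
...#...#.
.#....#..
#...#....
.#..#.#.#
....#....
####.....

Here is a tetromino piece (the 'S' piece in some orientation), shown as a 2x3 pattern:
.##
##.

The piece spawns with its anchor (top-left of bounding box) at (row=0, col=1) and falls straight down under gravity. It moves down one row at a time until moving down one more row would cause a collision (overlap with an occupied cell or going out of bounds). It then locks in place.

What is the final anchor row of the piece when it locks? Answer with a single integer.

Spawn at (row=0, col=1). Try each row:
  row 0: fits
  row 1: fits
  row 2: fits
  row 3: blocked -> lock at row 2

Answer: 2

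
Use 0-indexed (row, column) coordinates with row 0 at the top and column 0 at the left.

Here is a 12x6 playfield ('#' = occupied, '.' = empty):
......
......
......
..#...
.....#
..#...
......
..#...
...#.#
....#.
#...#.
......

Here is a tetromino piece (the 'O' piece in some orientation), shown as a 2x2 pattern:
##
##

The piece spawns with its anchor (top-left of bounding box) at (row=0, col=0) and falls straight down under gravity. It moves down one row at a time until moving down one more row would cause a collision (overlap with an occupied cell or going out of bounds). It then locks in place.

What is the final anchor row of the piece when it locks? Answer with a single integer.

Spawn at (row=0, col=0). Try each row:
  row 0: fits
  row 1: fits
  row 2: fits
  row 3: fits
  row 4: fits
  row 5: fits
  row 6: fits
  row 7: fits
  row 8: fits
  row 9: blocked -> lock at row 8

Answer: 8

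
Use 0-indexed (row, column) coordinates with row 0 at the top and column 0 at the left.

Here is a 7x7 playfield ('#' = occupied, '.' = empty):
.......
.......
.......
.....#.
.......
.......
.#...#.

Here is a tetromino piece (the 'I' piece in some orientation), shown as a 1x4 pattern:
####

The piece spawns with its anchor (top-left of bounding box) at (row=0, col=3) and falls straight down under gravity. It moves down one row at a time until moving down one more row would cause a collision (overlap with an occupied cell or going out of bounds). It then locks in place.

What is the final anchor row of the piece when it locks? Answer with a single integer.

Answer: 2

Derivation:
Spawn at (row=0, col=3). Try each row:
  row 0: fits
  row 1: fits
  row 2: fits
  row 3: blocked -> lock at row 2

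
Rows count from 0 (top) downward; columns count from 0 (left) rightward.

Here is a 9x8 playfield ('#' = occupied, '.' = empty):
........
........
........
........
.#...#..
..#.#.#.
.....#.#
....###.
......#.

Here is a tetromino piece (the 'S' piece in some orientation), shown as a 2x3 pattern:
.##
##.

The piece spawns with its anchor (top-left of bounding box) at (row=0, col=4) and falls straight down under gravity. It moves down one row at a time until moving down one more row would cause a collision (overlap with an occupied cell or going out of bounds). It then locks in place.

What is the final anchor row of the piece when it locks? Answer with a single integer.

Spawn at (row=0, col=4). Try each row:
  row 0: fits
  row 1: fits
  row 2: fits
  row 3: blocked -> lock at row 2

Answer: 2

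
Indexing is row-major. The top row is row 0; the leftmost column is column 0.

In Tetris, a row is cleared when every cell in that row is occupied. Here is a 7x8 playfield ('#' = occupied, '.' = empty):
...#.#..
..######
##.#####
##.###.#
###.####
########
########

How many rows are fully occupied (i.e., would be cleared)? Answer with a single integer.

Check each row:
  row 0: 6 empty cells -> not full
  row 1: 2 empty cells -> not full
  row 2: 1 empty cell -> not full
  row 3: 2 empty cells -> not full
  row 4: 1 empty cell -> not full
  row 5: 0 empty cells -> FULL (clear)
  row 6: 0 empty cells -> FULL (clear)
Total rows cleared: 2

Answer: 2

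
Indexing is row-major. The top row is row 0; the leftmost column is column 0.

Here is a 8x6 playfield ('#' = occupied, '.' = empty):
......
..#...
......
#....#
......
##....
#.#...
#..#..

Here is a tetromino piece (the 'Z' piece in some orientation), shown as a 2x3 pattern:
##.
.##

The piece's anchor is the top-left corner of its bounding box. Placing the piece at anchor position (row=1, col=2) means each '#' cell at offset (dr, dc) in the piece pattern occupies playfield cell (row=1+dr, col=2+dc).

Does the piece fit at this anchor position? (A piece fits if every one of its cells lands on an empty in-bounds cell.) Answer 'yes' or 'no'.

Answer: no

Derivation:
Check each piece cell at anchor (1, 2):
  offset (0,0) -> (1,2): occupied ('#') -> FAIL
  offset (0,1) -> (1,3): empty -> OK
  offset (1,1) -> (2,3): empty -> OK
  offset (1,2) -> (2,4): empty -> OK
All cells valid: no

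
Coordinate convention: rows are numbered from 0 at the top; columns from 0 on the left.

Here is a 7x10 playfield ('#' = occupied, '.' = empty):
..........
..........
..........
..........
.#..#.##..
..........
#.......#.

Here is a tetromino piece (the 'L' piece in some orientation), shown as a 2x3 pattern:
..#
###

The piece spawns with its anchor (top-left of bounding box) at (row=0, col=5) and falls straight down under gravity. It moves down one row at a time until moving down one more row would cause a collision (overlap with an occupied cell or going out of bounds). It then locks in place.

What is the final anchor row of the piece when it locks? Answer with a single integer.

Answer: 2

Derivation:
Spawn at (row=0, col=5). Try each row:
  row 0: fits
  row 1: fits
  row 2: fits
  row 3: blocked -> lock at row 2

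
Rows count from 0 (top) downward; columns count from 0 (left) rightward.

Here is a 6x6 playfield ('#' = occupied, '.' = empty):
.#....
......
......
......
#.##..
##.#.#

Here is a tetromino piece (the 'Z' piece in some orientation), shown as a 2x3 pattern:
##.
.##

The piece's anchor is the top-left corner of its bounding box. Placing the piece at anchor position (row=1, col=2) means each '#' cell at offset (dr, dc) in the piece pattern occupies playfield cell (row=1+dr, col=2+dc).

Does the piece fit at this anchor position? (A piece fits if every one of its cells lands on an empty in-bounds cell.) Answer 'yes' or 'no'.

Answer: yes

Derivation:
Check each piece cell at anchor (1, 2):
  offset (0,0) -> (1,2): empty -> OK
  offset (0,1) -> (1,3): empty -> OK
  offset (1,1) -> (2,3): empty -> OK
  offset (1,2) -> (2,4): empty -> OK
All cells valid: yes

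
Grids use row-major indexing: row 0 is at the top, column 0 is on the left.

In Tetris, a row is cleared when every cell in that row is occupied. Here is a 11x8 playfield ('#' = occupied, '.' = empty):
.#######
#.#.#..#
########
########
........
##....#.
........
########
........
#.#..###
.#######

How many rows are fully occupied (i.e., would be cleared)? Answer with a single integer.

Answer: 3

Derivation:
Check each row:
  row 0: 1 empty cell -> not full
  row 1: 4 empty cells -> not full
  row 2: 0 empty cells -> FULL (clear)
  row 3: 0 empty cells -> FULL (clear)
  row 4: 8 empty cells -> not full
  row 5: 5 empty cells -> not full
  row 6: 8 empty cells -> not full
  row 7: 0 empty cells -> FULL (clear)
  row 8: 8 empty cells -> not full
  row 9: 3 empty cells -> not full
  row 10: 1 empty cell -> not full
Total rows cleared: 3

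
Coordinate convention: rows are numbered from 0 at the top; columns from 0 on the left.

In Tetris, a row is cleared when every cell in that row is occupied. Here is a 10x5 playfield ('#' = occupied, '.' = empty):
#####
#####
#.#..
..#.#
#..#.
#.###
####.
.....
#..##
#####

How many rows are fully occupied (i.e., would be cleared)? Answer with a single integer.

Check each row:
  row 0: 0 empty cells -> FULL (clear)
  row 1: 0 empty cells -> FULL (clear)
  row 2: 3 empty cells -> not full
  row 3: 3 empty cells -> not full
  row 4: 3 empty cells -> not full
  row 5: 1 empty cell -> not full
  row 6: 1 empty cell -> not full
  row 7: 5 empty cells -> not full
  row 8: 2 empty cells -> not full
  row 9: 0 empty cells -> FULL (clear)
Total rows cleared: 3

Answer: 3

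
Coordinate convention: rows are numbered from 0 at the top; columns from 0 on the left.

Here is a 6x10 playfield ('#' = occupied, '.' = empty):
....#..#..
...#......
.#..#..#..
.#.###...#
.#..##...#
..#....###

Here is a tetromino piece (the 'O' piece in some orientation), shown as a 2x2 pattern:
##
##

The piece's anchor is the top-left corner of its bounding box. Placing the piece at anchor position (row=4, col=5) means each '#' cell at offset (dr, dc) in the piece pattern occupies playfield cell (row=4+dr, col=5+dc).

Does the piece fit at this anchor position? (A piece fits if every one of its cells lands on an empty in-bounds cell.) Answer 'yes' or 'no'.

Answer: no

Derivation:
Check each piece cell at anchor (4, 5):
  offset (0,0) -> (4,5): occupied ('#') -> FAIL
  offset (0,1) -> (4,6): empty -> OK
  offset (1,0) -> (5,5): empty -> OK
  offset (1,1) -> (5,6): empty -> OK
All cells valid: no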